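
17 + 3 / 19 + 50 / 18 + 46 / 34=61886 / 2907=21.29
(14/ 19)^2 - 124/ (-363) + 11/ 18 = 1175963/ 786258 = 1.50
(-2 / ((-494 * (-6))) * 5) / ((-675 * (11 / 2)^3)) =0.00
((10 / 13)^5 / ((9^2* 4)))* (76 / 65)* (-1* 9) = -380000 / 43441281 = -0.01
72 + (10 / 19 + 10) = 1568 / 19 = 82.53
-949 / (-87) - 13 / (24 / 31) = -1365 / 232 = -5.88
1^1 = 1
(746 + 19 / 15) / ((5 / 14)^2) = 2196964 / 375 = 5858.57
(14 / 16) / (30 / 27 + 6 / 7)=441 / 992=0.44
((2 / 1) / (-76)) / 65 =-1 / 2470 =-0.00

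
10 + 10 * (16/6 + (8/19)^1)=2330/57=40.88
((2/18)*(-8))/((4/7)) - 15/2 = -9.06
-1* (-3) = 3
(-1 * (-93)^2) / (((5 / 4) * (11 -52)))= 34596 / 205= 168.76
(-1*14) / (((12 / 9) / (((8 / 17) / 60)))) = -7 / 85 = -0.08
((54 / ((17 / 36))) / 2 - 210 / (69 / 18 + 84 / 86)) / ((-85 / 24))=-402624 / 105485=-3.82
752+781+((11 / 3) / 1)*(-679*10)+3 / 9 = -23363.33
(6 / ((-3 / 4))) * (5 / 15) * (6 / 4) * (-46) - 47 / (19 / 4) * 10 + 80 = 3136 / 19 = 165.05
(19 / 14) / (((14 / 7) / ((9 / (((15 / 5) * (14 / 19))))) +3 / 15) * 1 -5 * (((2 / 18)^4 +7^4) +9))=-11842605 / 105143841404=-0.00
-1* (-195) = 195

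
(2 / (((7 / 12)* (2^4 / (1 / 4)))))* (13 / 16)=0.04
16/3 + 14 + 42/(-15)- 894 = -13162/15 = -877.47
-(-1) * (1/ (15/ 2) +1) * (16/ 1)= 18.13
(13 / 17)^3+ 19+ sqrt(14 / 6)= sqrt(21) / 3+ 95544 / 4913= 20.97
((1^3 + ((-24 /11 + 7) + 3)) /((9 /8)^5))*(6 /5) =6356992 /1082565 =5.87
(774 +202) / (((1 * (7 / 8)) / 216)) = 1686528 / 7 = 240932.57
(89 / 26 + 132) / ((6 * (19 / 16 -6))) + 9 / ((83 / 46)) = 10610 / 35607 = 0.30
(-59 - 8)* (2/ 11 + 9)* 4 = -27068/ 11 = -2460.73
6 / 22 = 3 / 11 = 0.27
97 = 97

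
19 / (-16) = -19 / 16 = -1.19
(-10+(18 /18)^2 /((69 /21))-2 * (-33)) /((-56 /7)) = -1295 /184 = -7.04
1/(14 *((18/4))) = 1/63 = 0.02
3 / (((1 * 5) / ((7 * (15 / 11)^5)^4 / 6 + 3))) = 798406250392032962105556243 / 6727499949325600092010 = 118678.00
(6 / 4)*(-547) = -1641 / 2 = -820.50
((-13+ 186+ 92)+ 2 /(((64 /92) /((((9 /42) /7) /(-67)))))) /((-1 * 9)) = -13919851 /472752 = -29.44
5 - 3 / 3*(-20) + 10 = 35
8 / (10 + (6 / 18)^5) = 1944 / 2431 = 0.80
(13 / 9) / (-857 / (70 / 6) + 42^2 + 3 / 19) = 8645 / 10118844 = 0.00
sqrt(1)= 1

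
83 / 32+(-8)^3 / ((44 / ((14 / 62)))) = -0.03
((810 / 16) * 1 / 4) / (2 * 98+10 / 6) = 1215 / 18976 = 0.06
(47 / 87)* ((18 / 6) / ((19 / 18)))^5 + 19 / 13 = 101.64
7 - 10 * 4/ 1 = -33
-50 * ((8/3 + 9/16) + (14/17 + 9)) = -266275/408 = -652.63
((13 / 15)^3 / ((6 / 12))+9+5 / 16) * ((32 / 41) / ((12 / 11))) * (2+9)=69354659 / 830250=83.53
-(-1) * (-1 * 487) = -487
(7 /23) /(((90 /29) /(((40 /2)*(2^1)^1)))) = 812 /207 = 3.92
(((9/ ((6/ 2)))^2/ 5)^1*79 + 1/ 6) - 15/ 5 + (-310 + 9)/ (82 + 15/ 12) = 452051/ 3330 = 135.75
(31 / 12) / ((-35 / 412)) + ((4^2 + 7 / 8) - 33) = -46.53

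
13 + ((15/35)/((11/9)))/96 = 13.00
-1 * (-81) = 81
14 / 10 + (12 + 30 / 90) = 206 / 15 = 13.73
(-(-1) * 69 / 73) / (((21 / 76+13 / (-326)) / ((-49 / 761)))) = -41883828 / 162714737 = -0.26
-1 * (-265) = 265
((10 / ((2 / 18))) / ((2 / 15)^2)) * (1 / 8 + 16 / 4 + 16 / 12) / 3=147375 / 16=9210.94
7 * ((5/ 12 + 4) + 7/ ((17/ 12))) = 13363/ 204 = 65.50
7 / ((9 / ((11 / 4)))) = 77 / 36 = 2.14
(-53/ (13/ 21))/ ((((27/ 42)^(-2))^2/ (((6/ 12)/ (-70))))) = 1043199/ 9988160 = 0.10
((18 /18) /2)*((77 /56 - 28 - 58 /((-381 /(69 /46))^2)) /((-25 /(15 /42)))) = 0.19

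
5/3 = 1.67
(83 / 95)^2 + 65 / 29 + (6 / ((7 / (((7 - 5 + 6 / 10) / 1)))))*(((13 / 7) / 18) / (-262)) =30278794379 / 10080076650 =3.00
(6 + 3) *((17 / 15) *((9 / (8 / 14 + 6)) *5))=3213 / 46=69.85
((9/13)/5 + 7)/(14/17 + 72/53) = 209032/63895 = 3.27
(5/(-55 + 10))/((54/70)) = -35/243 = -0.14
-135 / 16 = -8.44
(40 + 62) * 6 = 612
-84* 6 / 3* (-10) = 1680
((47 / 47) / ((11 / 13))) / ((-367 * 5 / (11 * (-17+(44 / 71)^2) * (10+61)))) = 1088893 / 130285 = 8.36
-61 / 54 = -1.13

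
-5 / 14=-0.36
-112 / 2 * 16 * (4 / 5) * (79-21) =-207872 / 5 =-41574.40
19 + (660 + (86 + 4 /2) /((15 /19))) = 11857 /15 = 790.47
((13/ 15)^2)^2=28561/ 50625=0.56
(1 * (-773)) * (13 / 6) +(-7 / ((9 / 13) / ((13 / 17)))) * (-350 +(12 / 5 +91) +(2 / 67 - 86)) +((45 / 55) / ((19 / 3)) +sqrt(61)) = sqrt(61) +20868776219 / 21424590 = 981.87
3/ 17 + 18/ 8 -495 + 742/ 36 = -288841/ 612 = -471.96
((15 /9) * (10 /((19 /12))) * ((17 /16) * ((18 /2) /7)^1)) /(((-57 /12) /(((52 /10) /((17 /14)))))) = -4680 /361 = -12.96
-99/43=-2.30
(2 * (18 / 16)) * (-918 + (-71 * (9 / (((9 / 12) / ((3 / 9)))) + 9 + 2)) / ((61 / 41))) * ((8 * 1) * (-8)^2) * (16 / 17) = -1836988416 / 1037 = -1771444.95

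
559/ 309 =1.81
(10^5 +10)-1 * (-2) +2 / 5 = 500062 / 5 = 100012.40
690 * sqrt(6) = 1690.15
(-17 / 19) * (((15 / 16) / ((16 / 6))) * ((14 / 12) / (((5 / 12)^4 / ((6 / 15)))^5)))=-171081539662968577327104 / 1132488250732421875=-151066.94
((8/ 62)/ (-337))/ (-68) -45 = -45.00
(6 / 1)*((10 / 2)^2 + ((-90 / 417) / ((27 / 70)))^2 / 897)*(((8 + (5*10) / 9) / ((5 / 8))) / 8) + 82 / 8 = 7023336550691 / 16845670764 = 416.92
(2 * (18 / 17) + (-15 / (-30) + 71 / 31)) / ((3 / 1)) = 5173 / 3162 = 1.64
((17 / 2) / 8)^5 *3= 4259571 / 1048576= 4.06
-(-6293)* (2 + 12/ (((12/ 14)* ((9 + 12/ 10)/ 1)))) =1082396/ 51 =21223.45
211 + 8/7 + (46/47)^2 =3295177/15463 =213.10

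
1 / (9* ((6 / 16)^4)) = 4096 / 729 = 5.62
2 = 2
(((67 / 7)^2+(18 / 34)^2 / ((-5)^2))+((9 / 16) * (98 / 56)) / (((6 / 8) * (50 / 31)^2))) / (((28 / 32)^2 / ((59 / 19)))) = 3078913438919 / 8239931875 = 373.66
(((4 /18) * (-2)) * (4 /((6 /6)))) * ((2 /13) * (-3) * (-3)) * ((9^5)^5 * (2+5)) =-160809149242974979884535776 /13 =-12369934557151921529579680.00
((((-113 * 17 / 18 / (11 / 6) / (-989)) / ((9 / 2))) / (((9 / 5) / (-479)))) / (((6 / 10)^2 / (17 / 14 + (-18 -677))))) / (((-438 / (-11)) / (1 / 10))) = 223437609175 / 13263166476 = 16.85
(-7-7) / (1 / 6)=-84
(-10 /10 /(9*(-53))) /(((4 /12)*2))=1 /318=0.00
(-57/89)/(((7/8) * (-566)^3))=57/14120411501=0.00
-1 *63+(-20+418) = 335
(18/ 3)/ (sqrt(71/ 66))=6 * sqrt(4686)/ 71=5.78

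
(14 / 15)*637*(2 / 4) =4459 / 15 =297.27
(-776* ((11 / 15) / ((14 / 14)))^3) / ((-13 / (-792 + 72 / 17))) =-512296576 / 27625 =-18544.67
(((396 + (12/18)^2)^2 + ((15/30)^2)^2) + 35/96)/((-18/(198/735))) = -896238365/381024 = -2352.18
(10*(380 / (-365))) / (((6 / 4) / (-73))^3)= 32400320 / 27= 1200011.85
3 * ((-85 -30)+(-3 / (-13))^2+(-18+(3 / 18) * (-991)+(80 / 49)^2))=-719301487 / 811538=-886.34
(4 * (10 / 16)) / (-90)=-0.03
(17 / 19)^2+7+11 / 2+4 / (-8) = 4621 / 361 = 12.80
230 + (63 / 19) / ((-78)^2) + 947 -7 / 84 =22674487 / 19266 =1176.92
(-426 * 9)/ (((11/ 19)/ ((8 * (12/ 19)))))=-368064/ 11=-33460.36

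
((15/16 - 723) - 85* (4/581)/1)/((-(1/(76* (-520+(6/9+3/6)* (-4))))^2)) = 6008131043768788/5229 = 1149001920781.94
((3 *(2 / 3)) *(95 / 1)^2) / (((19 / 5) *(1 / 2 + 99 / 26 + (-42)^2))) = 2.69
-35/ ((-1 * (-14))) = -5/ 2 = -2.50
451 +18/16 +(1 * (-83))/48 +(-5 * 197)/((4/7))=-1273.35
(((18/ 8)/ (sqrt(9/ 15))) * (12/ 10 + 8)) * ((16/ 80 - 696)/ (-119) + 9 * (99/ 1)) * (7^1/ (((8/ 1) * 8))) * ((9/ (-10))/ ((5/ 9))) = -372803067 * sqrt(15)/ 340000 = -4246.65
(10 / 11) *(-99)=-90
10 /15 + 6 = 20 /3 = 6.67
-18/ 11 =-1.64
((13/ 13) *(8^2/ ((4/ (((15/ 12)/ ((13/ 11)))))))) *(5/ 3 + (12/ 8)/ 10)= 1199/ 39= 30.74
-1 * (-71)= 71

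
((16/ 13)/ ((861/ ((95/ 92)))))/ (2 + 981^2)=380/ 247749768357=0.00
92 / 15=6.13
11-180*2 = -349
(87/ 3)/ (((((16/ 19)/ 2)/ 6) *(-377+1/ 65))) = -35815/ 32672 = -1.10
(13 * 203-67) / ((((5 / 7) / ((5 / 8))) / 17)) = 76517 / 2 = 38258.50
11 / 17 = 0.65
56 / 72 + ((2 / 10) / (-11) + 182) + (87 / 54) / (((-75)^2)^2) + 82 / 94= 183.63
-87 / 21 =-29 / 7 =-4.14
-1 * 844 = -844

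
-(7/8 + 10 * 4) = -327/8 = -40.88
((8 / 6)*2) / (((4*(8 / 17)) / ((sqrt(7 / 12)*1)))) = 1.08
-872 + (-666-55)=-1593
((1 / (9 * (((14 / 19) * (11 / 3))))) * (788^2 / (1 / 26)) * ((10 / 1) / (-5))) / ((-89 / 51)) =5214687712 / 6853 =760935.02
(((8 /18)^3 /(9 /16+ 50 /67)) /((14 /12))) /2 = 68608 /2386503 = 0.03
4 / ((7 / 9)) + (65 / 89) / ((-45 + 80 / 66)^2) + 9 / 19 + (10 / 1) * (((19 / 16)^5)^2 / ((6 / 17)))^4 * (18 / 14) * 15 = 2083479505257667009611281454972268714313544185340224189802438792079 / 173387540191581032847189512079683127736847322111541499658240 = 12016316.18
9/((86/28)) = 126/43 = 2.93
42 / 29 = 1.45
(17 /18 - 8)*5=-635 /18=-35.28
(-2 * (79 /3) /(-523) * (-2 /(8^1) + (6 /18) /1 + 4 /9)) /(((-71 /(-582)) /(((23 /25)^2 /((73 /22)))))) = 1694457886 /15247738125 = 0.11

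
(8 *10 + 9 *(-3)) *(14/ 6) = 371/ 3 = 123.67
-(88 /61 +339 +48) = -23695 /61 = -388.44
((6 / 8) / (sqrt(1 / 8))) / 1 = 3* sqrt(2) / 2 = 2.12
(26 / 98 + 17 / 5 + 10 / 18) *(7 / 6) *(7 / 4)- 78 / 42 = 51109 / 7560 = 6.76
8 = 8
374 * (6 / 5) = 2244 / 5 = 448.80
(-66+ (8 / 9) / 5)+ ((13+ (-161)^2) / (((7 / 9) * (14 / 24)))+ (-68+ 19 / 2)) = 251530219 / 4410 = 57036.33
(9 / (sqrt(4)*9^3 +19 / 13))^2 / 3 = 4563 / 359974729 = 0.00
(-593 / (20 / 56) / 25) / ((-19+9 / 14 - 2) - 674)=116228 / 1215125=0.10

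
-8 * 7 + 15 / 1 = -41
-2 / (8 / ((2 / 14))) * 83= -83 / 28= -2.96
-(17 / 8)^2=-289 / 64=-4.52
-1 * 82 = -82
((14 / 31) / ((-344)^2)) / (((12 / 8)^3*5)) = 7 / 30952260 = 0.00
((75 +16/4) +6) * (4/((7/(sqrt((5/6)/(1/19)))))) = 170 * sqrt(570)/21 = 193.27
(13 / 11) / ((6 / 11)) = 13 / 6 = 2.17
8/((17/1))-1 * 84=-1420/17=-83.53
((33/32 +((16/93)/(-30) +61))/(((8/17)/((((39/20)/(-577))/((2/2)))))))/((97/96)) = -611908999/1388031200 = -0.44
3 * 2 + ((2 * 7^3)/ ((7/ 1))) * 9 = 888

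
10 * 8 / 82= 40 / 41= 0.98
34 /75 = 0.45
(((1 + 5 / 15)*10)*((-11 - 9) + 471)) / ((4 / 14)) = 63140 / 3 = 21046.67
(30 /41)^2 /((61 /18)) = 16200 /102541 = 0.16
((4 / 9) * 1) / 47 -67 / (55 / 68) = -1926968 / 23265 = -82.83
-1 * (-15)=15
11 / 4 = 2.75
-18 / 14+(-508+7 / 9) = -32036 / 63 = -508.51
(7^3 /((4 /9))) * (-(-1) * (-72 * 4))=-222264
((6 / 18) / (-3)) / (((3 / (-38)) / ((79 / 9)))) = 3002 / 243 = 12.35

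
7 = 7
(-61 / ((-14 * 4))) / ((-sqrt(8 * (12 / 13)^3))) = -793 * sqrt(78) / 16128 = -0.43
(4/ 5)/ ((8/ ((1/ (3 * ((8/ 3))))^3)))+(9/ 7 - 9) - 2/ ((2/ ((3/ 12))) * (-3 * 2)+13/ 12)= -154794139/ 20177920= -7.67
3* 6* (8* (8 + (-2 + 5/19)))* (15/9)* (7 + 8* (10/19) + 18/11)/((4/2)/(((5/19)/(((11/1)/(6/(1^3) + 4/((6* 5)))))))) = 1416.75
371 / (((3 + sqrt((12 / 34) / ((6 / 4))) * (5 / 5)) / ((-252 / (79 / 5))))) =-23840460 / 11771 + 934920 * sqrt(17) / 11771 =-1697.87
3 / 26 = 0.12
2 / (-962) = -1 / 481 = -0.00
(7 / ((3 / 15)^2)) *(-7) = -1225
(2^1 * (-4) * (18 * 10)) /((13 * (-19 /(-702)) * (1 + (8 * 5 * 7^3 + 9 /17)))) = -660960 /2216027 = -0.30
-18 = -18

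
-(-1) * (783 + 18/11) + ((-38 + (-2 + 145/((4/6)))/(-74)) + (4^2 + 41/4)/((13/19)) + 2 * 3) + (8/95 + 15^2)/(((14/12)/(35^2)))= 23838090988/100529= 237126.51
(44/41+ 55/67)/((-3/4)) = -20812/8241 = -2.53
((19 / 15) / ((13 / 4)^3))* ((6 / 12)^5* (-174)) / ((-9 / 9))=2204 / 10985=0.20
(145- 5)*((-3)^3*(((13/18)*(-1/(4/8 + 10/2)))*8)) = 43680/11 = 3970.91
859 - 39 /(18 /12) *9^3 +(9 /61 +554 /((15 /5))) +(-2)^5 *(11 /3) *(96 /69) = -76071076 /4209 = -18073.43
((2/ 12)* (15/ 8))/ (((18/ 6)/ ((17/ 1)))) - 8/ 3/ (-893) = 76033/ 42864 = 1.77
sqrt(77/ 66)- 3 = -3+sqrt(42)/ 6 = -1.92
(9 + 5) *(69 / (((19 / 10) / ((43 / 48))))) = 455.46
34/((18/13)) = 221/9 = 24.56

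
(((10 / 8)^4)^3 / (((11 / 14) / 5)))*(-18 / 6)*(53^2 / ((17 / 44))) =-72008056640625 / 35651584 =-2019771.59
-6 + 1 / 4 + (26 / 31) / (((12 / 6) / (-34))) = -20.01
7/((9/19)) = 133/9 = 14.78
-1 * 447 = -447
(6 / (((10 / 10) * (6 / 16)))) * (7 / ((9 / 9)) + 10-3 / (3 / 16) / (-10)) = 1488 / 5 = 297.60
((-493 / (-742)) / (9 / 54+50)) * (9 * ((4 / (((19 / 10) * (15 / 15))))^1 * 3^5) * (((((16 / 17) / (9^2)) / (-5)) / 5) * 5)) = -300672 / 2121749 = -0.14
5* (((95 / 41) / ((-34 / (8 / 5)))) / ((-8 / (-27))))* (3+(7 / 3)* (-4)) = 16245 / 1394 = 11.65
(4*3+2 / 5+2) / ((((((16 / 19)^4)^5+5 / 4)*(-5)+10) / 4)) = 43303649423092943838745652352 / 2698355427354483947031052475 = 16.05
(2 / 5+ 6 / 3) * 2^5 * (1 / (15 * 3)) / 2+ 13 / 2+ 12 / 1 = 2903 / 150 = 19.35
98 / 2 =49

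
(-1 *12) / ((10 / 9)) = -54 / 5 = -10.80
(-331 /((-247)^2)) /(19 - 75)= 331 /3416504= 0.00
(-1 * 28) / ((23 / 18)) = -21.91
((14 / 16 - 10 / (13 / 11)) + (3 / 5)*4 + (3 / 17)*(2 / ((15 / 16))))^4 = 3268992155912064481 / 6106734799360000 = 535.31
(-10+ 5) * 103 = -515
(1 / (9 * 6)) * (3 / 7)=1 / 126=0.01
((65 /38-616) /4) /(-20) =23343 /3040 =7.68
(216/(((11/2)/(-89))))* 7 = -269136/11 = -24466.91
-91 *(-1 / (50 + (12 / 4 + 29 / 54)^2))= 265356 / 182281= 1.46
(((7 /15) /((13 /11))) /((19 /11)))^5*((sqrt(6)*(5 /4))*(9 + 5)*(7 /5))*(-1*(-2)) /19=21360584468181343*sqrt(6) /13264615404607246875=0.00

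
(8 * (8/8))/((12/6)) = 4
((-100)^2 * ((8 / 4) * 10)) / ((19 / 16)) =3200000 / 19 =168421.05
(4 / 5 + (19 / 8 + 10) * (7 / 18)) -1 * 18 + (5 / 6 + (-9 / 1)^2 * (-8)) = -158293 / 240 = -659.55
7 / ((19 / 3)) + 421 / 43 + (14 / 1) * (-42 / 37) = -151022 / 30229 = -5.00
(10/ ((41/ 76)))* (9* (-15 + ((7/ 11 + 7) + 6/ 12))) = -516420/ 451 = -1145.06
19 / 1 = 19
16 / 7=2.29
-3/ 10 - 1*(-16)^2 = -256.30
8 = 8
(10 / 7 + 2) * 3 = 72 / 7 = 10.29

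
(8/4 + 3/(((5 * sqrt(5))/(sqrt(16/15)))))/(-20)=-1/10 - sqrt(3)/125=-0.11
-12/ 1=-12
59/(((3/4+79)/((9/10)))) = 1062/1595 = 0.67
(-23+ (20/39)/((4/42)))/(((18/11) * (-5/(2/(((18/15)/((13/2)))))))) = 2519/108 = 23.32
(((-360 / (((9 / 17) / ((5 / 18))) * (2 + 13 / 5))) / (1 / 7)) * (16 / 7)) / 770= -13600 / 15939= -0.85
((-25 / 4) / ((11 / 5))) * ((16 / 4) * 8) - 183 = -3013 / 11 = -273.91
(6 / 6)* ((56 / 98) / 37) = 4 / 259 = 0.02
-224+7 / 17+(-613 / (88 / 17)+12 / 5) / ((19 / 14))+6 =-21536651 / 71060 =-303.08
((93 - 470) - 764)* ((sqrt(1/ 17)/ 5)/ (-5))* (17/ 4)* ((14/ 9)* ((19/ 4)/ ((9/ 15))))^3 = 13421794085* sqrt(17)/ 629856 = 87860.52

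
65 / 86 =0.76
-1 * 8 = -8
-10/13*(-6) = 60/13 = 4.62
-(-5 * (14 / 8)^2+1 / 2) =237 / 16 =14.81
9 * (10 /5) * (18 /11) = 324 /11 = 29.45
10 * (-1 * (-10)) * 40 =4000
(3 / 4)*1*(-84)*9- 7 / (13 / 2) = -7385 / 13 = -568.08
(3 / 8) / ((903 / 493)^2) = 243049 / 2174424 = 0.11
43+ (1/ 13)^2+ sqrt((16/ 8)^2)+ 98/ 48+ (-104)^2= 44060521/ 4056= 10863.05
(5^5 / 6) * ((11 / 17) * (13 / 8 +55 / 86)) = 26778125 / 35088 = 763.17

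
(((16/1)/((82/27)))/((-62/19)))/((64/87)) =-44631/20336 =-2.19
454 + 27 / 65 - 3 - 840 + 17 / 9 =-386.70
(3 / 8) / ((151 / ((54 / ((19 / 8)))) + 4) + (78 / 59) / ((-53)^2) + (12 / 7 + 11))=187938954 / 11705319209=0.02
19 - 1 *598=-579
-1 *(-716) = 716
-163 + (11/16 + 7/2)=-158.81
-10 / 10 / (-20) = 1 / 20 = 0.05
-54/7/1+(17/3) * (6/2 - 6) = -173/7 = -24.71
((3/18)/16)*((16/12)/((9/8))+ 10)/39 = 151/50544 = 0.00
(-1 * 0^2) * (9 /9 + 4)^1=0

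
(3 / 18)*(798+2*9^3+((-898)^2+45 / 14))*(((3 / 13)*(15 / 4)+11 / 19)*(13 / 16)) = 16155473695 / 102144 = 158163.71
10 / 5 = 2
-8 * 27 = -216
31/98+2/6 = 191/294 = 0.65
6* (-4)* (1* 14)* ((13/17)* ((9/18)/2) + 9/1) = -52500/17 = -3088.24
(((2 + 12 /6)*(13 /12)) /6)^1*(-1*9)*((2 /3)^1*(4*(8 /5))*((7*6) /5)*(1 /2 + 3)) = -20384 /25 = -815.36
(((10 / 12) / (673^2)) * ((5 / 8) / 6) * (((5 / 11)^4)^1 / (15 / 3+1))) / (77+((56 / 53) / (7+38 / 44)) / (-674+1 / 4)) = 5014296875 / 283154993334001495872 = 0.00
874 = 874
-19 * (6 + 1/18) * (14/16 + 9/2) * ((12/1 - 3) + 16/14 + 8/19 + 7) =-684302/63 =-10861.94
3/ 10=0.30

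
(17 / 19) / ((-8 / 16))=-34 / 19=-1.79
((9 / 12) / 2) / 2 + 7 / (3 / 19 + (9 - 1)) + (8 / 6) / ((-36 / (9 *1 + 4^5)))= -2491829 / 66960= -37.21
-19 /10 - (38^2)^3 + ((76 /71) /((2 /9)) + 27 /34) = -18171001055044 /6035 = -3010936380.29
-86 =-86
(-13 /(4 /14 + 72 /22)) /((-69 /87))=29029 /6302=4.61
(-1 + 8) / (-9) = -7 / 9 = -0.78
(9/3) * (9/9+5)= 18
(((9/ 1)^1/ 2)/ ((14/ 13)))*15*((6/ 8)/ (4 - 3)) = 47.01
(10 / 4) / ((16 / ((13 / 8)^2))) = 0.41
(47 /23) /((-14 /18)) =-2.63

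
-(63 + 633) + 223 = -473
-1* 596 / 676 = -149 / 169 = -0.88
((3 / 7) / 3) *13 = 13 / 7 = 1.86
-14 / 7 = -2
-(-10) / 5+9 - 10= 1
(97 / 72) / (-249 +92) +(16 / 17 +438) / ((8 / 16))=168699247 / 192168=877.87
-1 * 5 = -5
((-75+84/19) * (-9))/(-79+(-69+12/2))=-12069/2698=-4.47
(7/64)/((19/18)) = 63/608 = 0.10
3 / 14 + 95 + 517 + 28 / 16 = 17191 / 28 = 613.96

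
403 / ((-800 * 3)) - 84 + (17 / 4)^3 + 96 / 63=-65839 / 11200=-5.88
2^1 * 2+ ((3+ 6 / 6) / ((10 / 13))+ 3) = 61 / 5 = 12.20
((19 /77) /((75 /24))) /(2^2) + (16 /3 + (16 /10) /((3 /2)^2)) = 105062 /17325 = 6.06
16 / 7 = 2.29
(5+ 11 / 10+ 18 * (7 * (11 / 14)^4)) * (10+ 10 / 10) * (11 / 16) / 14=89846977 / 3073280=29.23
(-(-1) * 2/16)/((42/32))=0.10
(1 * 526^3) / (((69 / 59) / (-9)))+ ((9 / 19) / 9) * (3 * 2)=-489422689950 / 437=-1119960388.90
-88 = -88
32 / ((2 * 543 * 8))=2 / 543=0.00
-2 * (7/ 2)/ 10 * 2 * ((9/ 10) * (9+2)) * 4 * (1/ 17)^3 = -1386/ 122825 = -0.01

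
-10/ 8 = -5/ 4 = -1.25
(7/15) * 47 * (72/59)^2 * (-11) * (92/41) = -575334144/713605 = -806.24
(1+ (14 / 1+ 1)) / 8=2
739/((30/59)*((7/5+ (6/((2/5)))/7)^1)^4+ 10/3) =39257250375/4432658518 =8.86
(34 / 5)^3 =39304 / 125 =314.43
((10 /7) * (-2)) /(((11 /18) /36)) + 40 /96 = -155135 /924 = -167.90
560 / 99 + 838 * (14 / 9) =43204 / 33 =1309.21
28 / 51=0.55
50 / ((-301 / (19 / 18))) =-475 / 2709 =-0.18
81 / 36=9 / 4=2.25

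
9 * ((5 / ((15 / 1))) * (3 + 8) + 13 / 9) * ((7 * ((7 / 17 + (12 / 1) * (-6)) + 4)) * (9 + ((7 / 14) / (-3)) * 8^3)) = 28241654 / 17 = 1661273.76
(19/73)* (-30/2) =-285/73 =-3.90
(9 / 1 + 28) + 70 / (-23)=781 / 23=33.96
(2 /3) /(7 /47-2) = -94 /261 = -0.36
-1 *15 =-15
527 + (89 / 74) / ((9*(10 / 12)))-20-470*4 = -761926 / 555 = -1372.84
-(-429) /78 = 11 /2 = 5.50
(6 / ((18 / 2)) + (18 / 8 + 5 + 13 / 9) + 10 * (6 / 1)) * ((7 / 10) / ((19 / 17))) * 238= 35360017 / 3420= 10339.19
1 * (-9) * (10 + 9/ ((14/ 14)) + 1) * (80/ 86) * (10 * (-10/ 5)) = 144000/ 43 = 3348.84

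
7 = 7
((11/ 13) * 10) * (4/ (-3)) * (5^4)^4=-67138671875000/ 39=-1721504407051.28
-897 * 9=-8073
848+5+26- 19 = 860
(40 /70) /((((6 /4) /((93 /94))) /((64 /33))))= 7936 /10857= 0.73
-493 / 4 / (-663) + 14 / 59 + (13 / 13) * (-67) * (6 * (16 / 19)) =-59126123 / 174876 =-338.10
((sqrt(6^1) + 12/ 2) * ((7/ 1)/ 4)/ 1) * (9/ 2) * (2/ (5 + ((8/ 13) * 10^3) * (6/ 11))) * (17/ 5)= 153153 * sqrt(6)/ 974300 + 459459/ 487150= 1.33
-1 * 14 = -14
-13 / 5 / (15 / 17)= -221 / 75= -2.95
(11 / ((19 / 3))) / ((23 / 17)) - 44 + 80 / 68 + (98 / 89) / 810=-11123086934 / 267778305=-41.54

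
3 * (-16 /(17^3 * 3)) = -16 /4913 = -0.00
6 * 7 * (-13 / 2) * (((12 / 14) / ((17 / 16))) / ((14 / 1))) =-1872 / 119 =-15.73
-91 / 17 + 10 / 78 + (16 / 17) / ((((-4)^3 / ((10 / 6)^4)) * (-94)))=-5.22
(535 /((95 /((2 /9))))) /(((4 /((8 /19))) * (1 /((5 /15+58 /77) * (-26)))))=-2793128 /750519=-3.72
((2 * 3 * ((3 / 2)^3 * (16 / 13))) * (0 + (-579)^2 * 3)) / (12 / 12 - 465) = -81463563 / 1508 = -54020.93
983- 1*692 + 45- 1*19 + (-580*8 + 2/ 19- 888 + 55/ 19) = -5208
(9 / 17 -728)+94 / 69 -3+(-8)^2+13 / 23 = -779509 / 1173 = -664.54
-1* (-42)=42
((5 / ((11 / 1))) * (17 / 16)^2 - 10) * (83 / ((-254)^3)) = 2217345 / 46145972224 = 0.00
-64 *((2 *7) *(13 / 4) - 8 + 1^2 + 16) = -3488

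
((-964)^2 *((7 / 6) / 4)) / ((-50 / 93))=-12603577 / 25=-504143.08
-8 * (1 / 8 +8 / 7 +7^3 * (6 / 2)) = -57695 / 7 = -8242.14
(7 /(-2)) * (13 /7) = -13 /2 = -6.50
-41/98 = -0.42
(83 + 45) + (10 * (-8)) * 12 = -832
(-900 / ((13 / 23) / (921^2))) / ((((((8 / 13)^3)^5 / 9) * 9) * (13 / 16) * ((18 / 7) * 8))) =-1034067110245950089816325 / 8796093022208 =-117559819755.79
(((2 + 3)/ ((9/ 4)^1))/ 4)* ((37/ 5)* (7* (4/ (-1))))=-1036/ 9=-115.11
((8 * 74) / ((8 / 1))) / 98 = 37 / 49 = 0.76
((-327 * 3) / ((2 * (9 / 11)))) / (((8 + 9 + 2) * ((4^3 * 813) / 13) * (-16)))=0.00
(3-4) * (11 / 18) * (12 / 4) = -11 / 6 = -1.83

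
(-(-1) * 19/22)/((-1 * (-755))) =0.00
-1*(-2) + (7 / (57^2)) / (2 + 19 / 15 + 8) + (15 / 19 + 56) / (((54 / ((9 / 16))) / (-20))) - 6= -7726643 / 488072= -15.83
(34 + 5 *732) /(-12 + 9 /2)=-492.53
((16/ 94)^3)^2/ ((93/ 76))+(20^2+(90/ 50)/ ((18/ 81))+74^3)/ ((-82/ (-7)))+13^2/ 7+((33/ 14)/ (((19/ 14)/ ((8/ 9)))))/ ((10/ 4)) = 3788458445829216174179/ 109329053811608820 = 34651.89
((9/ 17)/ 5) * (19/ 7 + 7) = 36/ 35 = 1.03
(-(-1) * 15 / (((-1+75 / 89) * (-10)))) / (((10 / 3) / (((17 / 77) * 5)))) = 13617 / 4312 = 3.16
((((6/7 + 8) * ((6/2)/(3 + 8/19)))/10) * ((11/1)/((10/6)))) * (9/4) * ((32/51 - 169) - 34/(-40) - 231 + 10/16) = -141995040363/30940000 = -4589.37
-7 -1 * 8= -15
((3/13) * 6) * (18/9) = 36/13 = 2.77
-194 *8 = -1552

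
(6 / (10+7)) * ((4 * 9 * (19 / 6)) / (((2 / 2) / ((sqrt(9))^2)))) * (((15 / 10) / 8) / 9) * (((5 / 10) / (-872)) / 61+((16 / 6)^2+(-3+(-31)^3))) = -1625619223329 / 7234112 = -224715.79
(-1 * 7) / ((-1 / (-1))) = -7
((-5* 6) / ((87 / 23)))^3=-12167000 / 24389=-498.87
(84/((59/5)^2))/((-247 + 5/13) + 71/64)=-582400/237010847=-0.00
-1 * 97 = -97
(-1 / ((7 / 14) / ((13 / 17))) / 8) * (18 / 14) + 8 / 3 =3457 / 1428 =2.42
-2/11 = -0.18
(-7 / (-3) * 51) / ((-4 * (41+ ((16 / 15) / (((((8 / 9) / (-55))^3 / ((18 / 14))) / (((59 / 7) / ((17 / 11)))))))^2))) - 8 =-17844857118607473565704 / 2230607139823291866401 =-8.00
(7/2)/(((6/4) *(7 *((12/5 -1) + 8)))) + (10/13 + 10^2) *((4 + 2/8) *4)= 3140135/1833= 1713.11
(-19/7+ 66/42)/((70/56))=-32/35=-0.91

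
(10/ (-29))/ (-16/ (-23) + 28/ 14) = -115/ 899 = -0.13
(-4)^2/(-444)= -4/111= -0.04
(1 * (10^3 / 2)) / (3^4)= 500 / 81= 6.17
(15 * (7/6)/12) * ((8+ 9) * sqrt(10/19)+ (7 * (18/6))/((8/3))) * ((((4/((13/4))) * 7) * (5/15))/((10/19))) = 160.80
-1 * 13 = -13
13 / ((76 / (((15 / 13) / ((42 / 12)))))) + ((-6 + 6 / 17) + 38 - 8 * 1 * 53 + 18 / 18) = -1766251 / 4522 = -390.59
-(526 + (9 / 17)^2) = -152095 / 289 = -526.28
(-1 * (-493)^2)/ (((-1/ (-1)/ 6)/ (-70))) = 102080580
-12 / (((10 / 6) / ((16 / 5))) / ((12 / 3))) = -2304 / 25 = -92.16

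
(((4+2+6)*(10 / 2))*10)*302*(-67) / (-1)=12140400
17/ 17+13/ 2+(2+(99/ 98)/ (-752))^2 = 62428480969/ 5431100416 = 11.49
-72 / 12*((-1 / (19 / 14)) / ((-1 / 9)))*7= -5292 / 19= -278.53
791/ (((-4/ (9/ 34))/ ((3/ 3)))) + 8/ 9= -62983/ 1224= -51.46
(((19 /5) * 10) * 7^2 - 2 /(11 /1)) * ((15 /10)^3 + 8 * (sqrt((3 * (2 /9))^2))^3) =3176960 /297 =10696.84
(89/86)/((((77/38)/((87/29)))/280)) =202920/473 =429.01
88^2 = 7744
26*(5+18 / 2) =364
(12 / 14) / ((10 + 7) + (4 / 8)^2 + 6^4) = 8 / 12257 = 0.00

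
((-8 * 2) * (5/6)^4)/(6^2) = -0.21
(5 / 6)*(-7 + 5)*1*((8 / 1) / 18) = -0.74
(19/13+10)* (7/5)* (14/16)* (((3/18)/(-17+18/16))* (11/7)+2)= 551747/19812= 27.85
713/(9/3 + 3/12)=2852/13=219.38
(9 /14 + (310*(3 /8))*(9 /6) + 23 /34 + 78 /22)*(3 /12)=1876999 /41888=44.81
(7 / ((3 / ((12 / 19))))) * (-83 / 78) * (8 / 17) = -9296 / 12597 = -0.74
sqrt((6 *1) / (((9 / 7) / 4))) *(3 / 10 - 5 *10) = -497 *sqrt(42) / 15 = -214.73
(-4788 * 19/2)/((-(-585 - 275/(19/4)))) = -123462/1745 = -70.75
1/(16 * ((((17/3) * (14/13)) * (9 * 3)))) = 13/34272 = 0.00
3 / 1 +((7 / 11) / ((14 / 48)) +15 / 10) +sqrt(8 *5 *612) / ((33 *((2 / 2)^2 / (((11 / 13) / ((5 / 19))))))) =147 / 22 +76 *sqrt(170) / 65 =21.93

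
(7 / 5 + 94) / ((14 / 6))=1431 / 35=40.89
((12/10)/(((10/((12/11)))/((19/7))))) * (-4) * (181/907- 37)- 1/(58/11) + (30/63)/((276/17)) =546526838399/10481087925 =52.14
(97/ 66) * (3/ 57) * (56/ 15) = 2716/ 9405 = 0.29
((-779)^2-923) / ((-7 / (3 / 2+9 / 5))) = -9997647 / 35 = -285647.06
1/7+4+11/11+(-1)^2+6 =85/7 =12.14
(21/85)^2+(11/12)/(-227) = 1121809/19680900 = 0.06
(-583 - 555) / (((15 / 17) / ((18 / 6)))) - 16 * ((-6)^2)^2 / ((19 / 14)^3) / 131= -17667439954 / 4492645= -3932.53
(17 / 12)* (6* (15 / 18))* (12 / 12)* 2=85 / 6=14.17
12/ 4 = 3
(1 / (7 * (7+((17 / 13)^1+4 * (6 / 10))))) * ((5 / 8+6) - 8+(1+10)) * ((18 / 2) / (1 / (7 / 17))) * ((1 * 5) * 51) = 225225 / 1856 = 121.35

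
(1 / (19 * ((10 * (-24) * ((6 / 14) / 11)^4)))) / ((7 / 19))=-5021863 / 19440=-258.33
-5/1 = -5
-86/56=-43/28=-1.54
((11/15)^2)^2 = 14641/50625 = 0.29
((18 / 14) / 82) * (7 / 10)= 0.01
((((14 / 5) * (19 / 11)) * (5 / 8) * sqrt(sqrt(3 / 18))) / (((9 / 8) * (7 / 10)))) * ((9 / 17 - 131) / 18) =-17.78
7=7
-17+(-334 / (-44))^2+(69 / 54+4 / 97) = 17721379 / 422532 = 41.94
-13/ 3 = -4.33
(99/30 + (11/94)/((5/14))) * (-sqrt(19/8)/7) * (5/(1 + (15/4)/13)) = -3.10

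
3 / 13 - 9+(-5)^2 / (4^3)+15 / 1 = 5509 / 832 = 6.62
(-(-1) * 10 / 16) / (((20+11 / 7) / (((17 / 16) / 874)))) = 595 / 16892672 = 0.00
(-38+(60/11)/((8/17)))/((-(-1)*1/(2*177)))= -102837/11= -9348.82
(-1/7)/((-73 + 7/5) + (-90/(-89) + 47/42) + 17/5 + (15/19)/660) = 1116060/516155029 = 0.00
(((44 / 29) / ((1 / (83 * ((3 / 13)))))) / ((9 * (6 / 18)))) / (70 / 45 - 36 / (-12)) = 32868 / 15457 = 2.13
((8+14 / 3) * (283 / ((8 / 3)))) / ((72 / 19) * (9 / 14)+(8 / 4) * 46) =715141 / 50240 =14.23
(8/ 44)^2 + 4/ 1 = 488/ 121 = 4.03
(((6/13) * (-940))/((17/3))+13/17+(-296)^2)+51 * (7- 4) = 19380198/221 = 87693.20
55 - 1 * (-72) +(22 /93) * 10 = 12031 /93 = 129.37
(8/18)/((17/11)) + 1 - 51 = -7606/153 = -49.71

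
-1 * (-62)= 62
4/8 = 1/2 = 0.50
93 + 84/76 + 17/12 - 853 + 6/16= -345239/456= -757.10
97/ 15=6.47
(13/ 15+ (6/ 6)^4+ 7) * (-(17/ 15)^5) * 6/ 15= -6.63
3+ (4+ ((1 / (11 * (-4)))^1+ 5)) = 527 / 44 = 11.98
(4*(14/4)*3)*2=84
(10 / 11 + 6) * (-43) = -297.09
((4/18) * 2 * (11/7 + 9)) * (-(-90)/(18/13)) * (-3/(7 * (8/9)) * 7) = -7215/7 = -1030.71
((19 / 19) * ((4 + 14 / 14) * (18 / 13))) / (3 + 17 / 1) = 9 / 26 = 0.35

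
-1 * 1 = -1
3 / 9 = 1 / 3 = 0.33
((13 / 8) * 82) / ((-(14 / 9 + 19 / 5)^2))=-1079325 / 232324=-4.65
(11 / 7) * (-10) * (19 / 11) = -190 / 7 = -27.14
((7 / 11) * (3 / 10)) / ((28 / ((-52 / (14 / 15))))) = -0.38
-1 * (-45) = 45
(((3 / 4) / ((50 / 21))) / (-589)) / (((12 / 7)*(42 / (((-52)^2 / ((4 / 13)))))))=-15379 / 235600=-0.07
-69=-69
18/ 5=3.60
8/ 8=1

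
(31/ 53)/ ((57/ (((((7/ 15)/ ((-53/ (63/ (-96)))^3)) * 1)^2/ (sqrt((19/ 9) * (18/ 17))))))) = 4825138437 * sqrt(646)/ 22767123499408674940518400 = 0.00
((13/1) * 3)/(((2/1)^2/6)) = 117/2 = 58.50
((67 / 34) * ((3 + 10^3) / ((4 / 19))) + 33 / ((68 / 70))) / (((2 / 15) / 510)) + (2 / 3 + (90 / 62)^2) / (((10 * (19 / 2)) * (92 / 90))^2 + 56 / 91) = 687920747856325119 / 19087451192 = 36040471.88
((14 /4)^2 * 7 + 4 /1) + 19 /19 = 363 /4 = 90.75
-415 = -415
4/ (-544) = -1/ 136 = -0.01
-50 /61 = -0.82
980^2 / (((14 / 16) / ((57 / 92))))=15640800 / 23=680034.78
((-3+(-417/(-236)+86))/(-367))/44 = -20005/3810928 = -0.01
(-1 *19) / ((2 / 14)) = -133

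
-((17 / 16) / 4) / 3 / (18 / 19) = -323 / 3456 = -0.09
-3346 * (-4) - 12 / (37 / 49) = 494620 / 37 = 13368.11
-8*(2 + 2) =-32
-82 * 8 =-656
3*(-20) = -60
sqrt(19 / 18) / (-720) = -0.00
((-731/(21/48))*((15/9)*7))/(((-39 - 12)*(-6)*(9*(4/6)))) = -860/81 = -10.62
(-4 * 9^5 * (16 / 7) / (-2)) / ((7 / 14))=3779136 / 7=539876.57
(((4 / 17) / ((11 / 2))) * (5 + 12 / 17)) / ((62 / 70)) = 27160 / 98549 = 0.28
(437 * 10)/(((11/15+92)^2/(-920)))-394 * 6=-5478648684/1934881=-2831.52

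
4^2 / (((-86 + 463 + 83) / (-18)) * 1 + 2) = -36 / 53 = -0.68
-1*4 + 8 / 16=-7 / 2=-3.50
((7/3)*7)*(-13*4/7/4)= -91/3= -30.33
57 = 57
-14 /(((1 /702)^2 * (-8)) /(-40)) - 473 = -34496753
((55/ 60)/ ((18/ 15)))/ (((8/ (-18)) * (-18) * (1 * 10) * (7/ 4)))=11/ 2016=0.01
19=19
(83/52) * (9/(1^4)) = 747/52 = 14.37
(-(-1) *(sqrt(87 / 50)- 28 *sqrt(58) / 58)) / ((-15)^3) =-sqrt(174) / 33750+14 *sqrt(58) / 97875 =0.00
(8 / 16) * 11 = 11 / 2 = 5.50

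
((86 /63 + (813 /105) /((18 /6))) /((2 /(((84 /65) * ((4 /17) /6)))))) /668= 1243 /8304075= 0.00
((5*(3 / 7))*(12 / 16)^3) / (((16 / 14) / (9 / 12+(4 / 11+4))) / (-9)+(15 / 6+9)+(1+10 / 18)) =820125 / 11821472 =0.07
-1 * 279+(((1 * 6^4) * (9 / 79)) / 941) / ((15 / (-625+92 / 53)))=-5624686269 / 19699835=-285.52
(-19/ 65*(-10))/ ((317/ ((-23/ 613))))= -874/ 2526173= -0.00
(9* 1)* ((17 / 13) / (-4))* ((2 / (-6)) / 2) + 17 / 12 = 595 / 312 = 1.91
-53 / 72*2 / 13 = -53 / 468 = -0.11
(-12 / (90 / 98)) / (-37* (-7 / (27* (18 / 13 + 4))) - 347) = 3528 / 93209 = 0.04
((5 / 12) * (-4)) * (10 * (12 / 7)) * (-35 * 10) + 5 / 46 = 460005 / 46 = 10000.11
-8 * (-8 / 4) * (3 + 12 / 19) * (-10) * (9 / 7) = -99360 / 133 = -747.07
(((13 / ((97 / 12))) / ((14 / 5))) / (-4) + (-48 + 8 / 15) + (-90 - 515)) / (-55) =13293671 / 1120350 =11.87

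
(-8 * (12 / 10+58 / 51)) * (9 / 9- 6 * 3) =4768 / 15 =317.87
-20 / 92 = -5 / 23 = -0.22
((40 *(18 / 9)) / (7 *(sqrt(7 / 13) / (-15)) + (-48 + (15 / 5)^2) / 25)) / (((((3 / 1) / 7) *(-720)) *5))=0.03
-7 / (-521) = 7 / 521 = 0.01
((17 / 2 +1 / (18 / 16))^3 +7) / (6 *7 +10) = 4867633 / 303264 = 16.05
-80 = -80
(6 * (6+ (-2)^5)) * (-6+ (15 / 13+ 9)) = -648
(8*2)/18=8/9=0.89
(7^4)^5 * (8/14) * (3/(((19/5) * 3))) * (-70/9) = -15958453259522400200/171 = -93324288067382457.31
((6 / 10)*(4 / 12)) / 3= 1 / 15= 0.07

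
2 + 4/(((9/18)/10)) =82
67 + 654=721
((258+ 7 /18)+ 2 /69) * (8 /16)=106985 /828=129.21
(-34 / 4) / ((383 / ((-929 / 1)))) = 15793 / 766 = 20.62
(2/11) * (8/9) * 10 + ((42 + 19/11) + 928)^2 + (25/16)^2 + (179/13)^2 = 44497169932505/47114496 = 944447.54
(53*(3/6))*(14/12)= 371/12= 30.92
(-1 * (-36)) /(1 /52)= 1872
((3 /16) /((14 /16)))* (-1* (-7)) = 3 /2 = 1.50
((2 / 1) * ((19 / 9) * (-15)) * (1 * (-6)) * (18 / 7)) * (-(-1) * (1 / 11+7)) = 533520 / 77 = 6928.83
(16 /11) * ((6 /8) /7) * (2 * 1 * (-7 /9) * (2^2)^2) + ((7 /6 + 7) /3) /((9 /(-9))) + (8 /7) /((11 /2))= -8861 /1386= -6.39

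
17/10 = 1.70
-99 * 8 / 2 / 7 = -396 / 7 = -56.57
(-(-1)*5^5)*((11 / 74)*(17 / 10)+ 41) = 19079375 / 148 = 128914.70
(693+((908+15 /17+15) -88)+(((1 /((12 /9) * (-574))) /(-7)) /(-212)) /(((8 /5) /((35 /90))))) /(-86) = -607256219051 /34158308352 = -17.78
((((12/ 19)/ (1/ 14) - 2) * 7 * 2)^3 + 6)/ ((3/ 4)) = 24114436616/ 20577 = 1171912.16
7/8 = 0.88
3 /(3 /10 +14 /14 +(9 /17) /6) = 255 /118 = 2.16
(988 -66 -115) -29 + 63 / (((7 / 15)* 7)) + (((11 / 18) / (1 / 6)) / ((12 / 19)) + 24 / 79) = 15993989 / 19908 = 803.40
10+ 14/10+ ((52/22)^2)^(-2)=26120837/2284880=11.43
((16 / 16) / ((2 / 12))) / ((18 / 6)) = 2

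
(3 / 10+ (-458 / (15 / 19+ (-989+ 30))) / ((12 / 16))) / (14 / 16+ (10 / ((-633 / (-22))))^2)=136750881684 / 145284926845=0.94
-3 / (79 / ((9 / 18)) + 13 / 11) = -33 / 1751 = -0.02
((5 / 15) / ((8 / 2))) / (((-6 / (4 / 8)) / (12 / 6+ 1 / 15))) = -31 / 2160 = -0.01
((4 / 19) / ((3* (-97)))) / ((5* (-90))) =0.00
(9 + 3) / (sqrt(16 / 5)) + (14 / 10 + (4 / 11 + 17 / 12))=2099 / 660 + 3 * sqrt(5)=9.89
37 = 37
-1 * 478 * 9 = -4302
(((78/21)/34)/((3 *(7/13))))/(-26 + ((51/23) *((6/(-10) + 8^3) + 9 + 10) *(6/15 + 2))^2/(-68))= -4298125/7448352751686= -0.00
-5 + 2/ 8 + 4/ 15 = -269/ 60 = -4.48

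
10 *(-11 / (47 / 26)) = -2860 / 47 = -60.85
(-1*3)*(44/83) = -132/83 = -1.59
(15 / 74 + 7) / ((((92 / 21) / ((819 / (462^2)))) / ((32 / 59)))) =20787 / 6075289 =0.00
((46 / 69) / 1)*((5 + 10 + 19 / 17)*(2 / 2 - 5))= -2192 / 51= -42.98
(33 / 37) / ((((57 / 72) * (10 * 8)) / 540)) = 5346 / 703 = 7.60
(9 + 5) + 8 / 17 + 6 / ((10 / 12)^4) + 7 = 360317 / 10625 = 33.91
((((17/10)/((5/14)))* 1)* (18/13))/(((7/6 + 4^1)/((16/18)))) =11424/10075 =1.13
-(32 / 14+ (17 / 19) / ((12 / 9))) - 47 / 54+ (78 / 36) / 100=-2733089 / 718200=-3.81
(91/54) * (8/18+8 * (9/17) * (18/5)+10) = 894257/20655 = 43.29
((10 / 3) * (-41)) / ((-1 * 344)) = 205 / 516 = 0.40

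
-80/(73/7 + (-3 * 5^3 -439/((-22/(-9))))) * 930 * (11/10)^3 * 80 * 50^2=3050013120000/83801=36395903.63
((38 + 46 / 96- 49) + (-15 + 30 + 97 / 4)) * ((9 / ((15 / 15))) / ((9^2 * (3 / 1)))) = 1379 / 1296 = 1.06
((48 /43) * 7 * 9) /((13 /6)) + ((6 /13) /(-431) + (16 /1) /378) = 1479870766 /45535581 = 32.50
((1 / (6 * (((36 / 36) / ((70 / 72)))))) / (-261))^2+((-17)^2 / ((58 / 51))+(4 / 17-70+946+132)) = 68205481862201 / 54030307392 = 1262.36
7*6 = 42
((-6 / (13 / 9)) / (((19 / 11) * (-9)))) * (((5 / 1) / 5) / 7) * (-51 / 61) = -3366 / 105469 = -0.03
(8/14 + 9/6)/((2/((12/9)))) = 29/21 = 1.38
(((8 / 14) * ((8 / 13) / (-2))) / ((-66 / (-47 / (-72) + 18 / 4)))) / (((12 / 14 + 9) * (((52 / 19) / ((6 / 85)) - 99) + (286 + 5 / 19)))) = 7049 / 1144137852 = 0.00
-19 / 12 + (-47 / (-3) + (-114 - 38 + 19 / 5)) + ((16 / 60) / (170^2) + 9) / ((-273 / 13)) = -1224832579 / 9103500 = -134.55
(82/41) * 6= 12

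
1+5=6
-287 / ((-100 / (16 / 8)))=287 / 50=5.74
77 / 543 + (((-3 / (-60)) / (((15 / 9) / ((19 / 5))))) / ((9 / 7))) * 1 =62573 / 271500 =0.23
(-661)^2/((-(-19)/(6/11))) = 2621526/209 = 12543.19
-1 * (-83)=83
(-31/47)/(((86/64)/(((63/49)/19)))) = -8928/268793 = -0.03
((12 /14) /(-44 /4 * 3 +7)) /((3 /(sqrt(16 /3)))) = -4 * sqrt(3) /273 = -0.03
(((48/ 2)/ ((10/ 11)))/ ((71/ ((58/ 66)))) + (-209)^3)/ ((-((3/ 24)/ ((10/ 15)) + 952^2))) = 51854586864/ 5147807785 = 10.07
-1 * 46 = -46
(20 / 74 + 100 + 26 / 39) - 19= 9095 / 111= 81.94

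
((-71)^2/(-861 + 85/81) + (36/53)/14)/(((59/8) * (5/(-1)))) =150233283/952937615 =0.16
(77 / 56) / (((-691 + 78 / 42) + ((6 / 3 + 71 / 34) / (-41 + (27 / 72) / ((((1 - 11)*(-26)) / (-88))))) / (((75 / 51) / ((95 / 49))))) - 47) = -5763527 / 3086206952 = -0.00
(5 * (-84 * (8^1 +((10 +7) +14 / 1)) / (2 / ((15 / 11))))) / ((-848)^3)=61425 / 3353901056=0.00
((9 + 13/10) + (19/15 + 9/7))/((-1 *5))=-2699/1050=-2.57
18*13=234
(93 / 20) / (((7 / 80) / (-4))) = -1488 / 7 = -212.57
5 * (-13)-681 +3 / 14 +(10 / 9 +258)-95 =-73291 / 126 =-581.67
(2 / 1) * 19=38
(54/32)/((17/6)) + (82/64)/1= 1021/544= 1.88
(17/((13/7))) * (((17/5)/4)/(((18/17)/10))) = 34391/468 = 73.49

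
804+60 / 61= 49104 / 61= 804.98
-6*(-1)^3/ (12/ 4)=2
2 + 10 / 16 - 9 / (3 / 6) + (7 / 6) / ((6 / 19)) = -841 / 72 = -11.68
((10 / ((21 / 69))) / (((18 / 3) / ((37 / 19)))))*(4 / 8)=4255 / 798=5.33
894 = 894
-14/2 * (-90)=630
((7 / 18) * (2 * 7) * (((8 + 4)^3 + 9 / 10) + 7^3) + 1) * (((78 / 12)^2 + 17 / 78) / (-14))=-1345300325 / 39312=-34221.11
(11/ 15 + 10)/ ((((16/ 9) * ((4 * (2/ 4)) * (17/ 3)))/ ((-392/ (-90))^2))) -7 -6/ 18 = 2.77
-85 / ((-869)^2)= -85 / 755161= -0.00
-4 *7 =-28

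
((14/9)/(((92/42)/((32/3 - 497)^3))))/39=-152181533371/72657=-2094519.91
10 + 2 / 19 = 10.11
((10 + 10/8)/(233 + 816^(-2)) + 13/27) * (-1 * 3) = -2219131597/1396300041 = -1.59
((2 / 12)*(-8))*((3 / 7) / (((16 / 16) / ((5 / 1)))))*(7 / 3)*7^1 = -46.67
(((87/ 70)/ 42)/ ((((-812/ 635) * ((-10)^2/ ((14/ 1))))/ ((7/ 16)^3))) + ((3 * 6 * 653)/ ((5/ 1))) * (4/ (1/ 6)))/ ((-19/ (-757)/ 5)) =139949946288947/ 12451840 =11239298.47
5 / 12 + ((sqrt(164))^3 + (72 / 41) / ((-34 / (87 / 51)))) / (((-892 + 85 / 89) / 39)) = 4741790923 / 11275934964 - 1138488*sqrt(41) / 79303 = -91.50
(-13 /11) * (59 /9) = -767 /99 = -7.75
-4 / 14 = -0.29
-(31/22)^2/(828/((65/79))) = -62465/31659408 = -0.00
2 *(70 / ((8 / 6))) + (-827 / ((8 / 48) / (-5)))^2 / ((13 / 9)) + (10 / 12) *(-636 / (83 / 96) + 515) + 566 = 2758835954039 / 6474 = 426140864.08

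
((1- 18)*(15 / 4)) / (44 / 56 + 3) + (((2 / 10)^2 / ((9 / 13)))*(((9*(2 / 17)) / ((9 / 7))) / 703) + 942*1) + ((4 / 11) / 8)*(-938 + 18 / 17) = 251560748417 / 285031350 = 882.57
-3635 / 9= -403.89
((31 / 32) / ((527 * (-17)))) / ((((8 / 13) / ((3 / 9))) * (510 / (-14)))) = 91 / 56597760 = 0.00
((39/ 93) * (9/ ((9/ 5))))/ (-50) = -13/ 310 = -0.04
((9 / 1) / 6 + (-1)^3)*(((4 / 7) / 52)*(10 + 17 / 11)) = 127 / 2002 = 0.06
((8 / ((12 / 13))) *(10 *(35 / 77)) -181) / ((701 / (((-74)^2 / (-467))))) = 25589348 / 10803111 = 2.37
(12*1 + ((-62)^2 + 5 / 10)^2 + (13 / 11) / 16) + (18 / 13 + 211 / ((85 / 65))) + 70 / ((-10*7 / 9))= 14780346.06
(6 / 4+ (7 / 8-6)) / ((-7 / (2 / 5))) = 29 / 140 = 0.21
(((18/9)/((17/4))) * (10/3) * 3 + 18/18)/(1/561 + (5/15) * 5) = 1067/312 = 3.42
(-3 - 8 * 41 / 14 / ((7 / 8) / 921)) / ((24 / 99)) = -101735.89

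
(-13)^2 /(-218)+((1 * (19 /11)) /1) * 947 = 3920615 /2398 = 1634.95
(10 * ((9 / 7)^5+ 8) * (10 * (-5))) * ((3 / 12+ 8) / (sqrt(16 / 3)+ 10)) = -11973121875 / 2386594+ 798208125 * sqrt(3) / 1193297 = -3858.24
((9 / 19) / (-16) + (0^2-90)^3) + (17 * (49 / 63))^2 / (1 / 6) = -5975022355 / 8208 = -727951.07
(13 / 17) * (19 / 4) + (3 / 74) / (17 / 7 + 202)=4359541 / 1200132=3.63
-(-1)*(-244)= -244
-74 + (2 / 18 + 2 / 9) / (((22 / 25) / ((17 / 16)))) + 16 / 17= -1304327 / 17952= -72.66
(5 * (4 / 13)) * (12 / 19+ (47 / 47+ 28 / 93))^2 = 233244500 / 40589757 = 5.75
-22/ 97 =-0.23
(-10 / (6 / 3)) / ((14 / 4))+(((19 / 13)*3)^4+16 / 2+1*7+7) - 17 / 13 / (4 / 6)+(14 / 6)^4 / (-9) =384.91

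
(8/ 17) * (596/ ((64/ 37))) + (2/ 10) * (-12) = 27157/ 170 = 159.75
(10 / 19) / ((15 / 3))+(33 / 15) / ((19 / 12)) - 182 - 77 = -24463 / 95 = -257.51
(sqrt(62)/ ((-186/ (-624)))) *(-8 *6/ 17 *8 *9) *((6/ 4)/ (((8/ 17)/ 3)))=-202176 *sqrt(62)/ 31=-51352.76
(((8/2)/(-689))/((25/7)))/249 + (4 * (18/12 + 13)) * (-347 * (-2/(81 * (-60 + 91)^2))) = 57546551584/111287331675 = 0.52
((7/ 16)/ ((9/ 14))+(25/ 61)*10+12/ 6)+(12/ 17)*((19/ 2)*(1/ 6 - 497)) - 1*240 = -266171707/ 74664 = -3564.93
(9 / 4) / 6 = 3 / 8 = 0.38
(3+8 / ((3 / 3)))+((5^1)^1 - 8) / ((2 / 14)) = -10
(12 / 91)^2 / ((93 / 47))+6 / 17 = 1578618 / 4364087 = 0.36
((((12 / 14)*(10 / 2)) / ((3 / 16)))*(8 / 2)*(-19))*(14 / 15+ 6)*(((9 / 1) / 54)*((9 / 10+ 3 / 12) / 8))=-90896 / 315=-288.56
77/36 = 2.14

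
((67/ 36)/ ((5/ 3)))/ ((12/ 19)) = 1273/ 720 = 1.77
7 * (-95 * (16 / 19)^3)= -143360 / 361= -397.12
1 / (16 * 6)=1 / 96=0.01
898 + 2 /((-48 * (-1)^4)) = 21551 /24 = 897.96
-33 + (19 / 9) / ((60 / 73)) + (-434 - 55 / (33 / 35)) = -282293 / 540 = -522.76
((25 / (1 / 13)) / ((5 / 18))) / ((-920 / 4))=-117 / 23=-5.09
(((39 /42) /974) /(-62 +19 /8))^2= 676 /2644178444649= 0.00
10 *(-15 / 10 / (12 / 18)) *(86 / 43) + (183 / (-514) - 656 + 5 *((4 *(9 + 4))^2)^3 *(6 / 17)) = 304862794890431 / 8738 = 34889310470.41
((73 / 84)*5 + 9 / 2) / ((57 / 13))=9659 / 4788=2.02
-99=-99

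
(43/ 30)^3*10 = 79507/ 2700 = 29.45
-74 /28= -37 /14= -2.64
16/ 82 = 8/ 41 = 0.20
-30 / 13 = -2.31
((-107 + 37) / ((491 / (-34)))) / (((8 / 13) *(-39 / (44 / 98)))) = -935 / 10311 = -0.09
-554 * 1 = -554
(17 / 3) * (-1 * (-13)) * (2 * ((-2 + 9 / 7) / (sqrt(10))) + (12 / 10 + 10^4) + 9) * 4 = 44245084 / 15 - 884 * sqrt(10) / 21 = 2949539.15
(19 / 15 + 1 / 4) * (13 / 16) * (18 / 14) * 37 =18759 / 320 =58.62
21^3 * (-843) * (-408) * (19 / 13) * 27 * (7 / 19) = 602015157576 / 13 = 46308858275.08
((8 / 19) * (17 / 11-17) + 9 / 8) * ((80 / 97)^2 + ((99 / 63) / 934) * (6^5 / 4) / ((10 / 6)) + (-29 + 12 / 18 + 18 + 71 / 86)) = 2451265217969107 / 66341360334480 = 36.95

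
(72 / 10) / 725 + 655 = 2374411 / 3625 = 655.01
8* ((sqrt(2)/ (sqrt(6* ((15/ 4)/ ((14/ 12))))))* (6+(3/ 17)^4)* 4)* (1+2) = 5346208* sqrt(210)/ 417605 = 185.52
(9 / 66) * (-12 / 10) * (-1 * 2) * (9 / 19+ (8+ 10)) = 6318 / 1045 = 6.05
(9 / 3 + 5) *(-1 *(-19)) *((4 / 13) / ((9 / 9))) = 608 / 13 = 46.77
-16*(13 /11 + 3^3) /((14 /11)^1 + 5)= -4960 /69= -71.88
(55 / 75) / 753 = 11 / 11295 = 0.00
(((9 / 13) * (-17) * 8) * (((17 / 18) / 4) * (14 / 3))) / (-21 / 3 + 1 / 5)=595 / 39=15.26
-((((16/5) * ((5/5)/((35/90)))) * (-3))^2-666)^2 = -4809977316/1500625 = -3205.32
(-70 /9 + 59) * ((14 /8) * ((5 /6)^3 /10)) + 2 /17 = 1402579 /264384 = 5.31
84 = 84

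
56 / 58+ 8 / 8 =57 / 29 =1.97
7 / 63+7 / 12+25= 925 / 36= 25.69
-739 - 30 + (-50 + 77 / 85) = -69538 / 85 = -818.09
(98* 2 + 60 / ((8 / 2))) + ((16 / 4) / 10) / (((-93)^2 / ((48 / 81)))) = 246366797 / 1167615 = 211.00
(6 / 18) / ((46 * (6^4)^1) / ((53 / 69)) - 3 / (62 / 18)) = 1643 / 382551579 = 0.00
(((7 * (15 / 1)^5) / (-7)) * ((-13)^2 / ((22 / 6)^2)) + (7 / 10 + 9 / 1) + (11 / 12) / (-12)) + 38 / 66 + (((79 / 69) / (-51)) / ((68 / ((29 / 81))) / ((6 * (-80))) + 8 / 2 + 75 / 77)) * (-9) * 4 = -132969090348027004777 / 13929997253040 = -9545521.65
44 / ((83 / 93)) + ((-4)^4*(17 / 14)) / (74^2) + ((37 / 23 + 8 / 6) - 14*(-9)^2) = -59365687355 / 54881841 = -1081.70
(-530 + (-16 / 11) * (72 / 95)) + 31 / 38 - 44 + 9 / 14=-4196204 / 7315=-573.64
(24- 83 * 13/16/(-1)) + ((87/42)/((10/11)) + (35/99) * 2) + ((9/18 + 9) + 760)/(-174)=144699571/1607760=90.00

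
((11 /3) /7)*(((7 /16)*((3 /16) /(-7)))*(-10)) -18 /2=-8009 /896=-8.94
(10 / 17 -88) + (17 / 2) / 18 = -53207 / 612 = -86.94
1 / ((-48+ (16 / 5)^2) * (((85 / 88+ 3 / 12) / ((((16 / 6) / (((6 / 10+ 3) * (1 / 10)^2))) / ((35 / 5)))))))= -0.23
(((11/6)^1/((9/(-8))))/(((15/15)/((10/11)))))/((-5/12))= 32/9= 3.56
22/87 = 0.25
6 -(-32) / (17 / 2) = 166 / 17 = 9.76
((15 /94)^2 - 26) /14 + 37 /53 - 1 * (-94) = 608706293 /6556312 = 92.84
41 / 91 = 0.45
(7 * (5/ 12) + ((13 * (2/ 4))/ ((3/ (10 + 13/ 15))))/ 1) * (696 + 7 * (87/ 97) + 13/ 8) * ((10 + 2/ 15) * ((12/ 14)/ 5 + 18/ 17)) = 3015357234593/ 12985875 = 232202.85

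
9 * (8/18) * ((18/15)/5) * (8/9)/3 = 64/225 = 0.28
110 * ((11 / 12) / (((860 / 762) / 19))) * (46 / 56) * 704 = 295476676 / 301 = 981650.09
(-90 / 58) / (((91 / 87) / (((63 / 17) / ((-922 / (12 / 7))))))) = 7290 / 713167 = 0.01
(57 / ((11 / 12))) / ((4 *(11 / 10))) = 1710 / 121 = 14.13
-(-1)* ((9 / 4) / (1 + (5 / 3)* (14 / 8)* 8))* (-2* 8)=-108 / 73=-1.48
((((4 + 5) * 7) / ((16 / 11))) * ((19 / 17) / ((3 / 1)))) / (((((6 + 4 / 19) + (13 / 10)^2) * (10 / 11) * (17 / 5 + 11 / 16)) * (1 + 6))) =2184050 / 27815383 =0.08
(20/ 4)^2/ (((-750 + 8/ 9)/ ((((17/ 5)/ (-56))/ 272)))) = 45/ 6040832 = 0.00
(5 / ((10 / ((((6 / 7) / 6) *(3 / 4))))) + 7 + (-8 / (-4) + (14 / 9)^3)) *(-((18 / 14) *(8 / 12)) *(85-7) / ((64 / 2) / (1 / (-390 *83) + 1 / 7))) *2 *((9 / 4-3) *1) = 16934489921 / 2951665920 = 5.74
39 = 39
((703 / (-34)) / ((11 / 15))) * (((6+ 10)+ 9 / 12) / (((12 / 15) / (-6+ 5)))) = 3532575 / 5984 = 590.34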